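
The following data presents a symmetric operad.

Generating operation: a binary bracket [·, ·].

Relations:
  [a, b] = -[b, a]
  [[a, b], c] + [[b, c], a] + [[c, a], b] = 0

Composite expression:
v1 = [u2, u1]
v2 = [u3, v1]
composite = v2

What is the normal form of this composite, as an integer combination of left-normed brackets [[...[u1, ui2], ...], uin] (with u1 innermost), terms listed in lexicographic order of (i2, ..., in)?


[[u1, u2], u3]

Left-normed coefficients sit on the u1-initial expansion words.
Composite bracket: [u3, [u2, u1]]
The bracket unfolds into 4 signed words via [a, b] = ab - ba (2^2 = 4).
Keep just the words that open with u1:
  u1u2u3 appears with sign +1, giving the term +[[u1, u2], u3]


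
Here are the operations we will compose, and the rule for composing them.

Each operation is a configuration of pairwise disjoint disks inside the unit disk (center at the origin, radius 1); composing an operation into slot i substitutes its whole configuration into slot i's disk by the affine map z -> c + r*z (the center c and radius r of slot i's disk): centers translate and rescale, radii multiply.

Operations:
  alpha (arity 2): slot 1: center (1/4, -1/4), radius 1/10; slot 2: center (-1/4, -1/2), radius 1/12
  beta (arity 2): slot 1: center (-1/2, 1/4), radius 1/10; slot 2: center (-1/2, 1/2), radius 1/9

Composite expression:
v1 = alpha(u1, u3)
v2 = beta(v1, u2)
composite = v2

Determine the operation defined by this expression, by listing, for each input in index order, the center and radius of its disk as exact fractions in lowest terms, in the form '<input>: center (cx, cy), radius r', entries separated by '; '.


u1: center (-19/40, 9/40), radius 1/100; u2: center (-1/2, 1/2), radius 1/9; u3: center (-21/40, 1/5), radius 1/120

Follow each u-input down from beta: c' goes to c + r*c', radius to r*r'.
u1: after 2 affine steps, its disk has center (-19/40, 9/40), radius 1/100
u3: after 2 affine steps, its disk has center (-21/40, 1/5), radius 1/120
u2: after 1 affine step, its disk has center (-1/2, 1/2), radius 1/9


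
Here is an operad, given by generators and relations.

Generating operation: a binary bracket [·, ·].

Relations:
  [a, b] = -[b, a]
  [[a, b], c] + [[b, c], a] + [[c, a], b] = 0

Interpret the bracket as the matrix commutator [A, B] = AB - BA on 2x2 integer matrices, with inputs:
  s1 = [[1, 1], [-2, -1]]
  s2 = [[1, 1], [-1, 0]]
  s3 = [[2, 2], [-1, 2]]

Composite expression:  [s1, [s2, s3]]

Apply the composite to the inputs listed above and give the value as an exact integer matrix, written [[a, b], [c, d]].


[[5, 2], [-6, -5]]

[s2, s3] = [[1, 2], [1, -1]]
[s1, [s2, s3]] = [[5, 2], [-6, -5]]


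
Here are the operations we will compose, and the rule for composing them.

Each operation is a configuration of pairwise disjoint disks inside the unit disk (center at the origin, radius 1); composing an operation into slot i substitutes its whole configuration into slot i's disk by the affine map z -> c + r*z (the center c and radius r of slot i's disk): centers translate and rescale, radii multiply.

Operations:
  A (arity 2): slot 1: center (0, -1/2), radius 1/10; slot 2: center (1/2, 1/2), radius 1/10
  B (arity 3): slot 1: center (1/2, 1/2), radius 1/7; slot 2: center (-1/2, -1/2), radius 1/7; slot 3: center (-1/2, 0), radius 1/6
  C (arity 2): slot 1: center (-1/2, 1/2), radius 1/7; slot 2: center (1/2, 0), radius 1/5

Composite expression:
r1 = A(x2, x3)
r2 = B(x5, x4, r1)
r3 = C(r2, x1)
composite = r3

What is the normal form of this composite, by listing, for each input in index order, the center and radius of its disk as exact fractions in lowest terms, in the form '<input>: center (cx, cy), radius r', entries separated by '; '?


x1: center (1/2, 0), radius 1/5; x2: center (-4/7, 41/84), radius 1/420; x3: center (-47/84, 43/84), radius 1/420; x4: center (-4/7, 3/7), radius 1/49; x5: center (-3/7, 4/7), radius 1/49


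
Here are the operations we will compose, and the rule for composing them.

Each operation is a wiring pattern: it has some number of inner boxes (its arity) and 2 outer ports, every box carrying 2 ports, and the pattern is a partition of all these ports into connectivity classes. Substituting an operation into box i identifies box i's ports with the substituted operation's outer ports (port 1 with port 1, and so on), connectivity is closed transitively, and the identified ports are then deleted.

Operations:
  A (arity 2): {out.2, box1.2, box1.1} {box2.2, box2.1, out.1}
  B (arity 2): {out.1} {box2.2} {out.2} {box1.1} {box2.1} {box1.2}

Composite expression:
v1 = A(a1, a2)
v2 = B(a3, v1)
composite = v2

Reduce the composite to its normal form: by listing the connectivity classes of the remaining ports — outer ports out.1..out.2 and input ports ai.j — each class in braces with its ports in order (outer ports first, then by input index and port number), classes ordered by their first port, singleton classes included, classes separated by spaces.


Treat the ports identified at B as solder joints: merge, then drop.
composing A on (a1, a2), with out.j its own outer ports: {out.1, a2.1, a2.2} {out.2, a1.1, a1.2}
composing B on (a3, a1, a2), with out.j its own outer ports: {out.1} {out.2} {a1.1, a1.2} {a2.1, a2.2} {a3.1} {a3.2}

{out.1} {out.2} {a1.1, a1.2} {a2.1, a2.2} {a3.1} {a3.2}


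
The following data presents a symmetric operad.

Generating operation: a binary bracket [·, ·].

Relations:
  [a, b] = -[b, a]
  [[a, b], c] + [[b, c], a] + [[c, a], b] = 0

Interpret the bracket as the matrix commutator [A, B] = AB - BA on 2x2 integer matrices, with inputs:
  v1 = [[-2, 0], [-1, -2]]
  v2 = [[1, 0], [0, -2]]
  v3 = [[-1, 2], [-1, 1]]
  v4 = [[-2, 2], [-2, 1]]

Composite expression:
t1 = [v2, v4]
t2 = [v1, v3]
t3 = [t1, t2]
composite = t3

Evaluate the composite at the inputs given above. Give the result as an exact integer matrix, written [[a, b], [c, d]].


[v2, v4] = [[0, 6], [6, 0]]
[v1, v3] = [[2, 0], [2, -2]]
[[v2, v4], [v1, v3]] = [[12, -24], [24, -12]]

[[12, -24], [24, -12]]


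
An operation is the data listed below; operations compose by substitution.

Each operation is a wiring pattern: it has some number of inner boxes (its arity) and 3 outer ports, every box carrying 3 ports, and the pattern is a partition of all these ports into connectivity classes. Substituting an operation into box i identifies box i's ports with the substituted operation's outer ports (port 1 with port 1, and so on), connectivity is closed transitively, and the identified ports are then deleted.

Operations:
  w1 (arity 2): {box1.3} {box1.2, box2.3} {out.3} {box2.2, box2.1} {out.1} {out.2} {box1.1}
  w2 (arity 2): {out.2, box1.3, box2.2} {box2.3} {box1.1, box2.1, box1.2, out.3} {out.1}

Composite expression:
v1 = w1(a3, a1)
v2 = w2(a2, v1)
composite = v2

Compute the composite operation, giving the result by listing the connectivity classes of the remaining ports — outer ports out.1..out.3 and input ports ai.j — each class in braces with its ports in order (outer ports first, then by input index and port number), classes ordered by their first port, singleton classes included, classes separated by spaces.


{out.1} {out.2, a2.3} {out.3, a2.1, a2.2} {a1.1, a1.2} {a1.3, a3.2} {a3.1} {a3.3}


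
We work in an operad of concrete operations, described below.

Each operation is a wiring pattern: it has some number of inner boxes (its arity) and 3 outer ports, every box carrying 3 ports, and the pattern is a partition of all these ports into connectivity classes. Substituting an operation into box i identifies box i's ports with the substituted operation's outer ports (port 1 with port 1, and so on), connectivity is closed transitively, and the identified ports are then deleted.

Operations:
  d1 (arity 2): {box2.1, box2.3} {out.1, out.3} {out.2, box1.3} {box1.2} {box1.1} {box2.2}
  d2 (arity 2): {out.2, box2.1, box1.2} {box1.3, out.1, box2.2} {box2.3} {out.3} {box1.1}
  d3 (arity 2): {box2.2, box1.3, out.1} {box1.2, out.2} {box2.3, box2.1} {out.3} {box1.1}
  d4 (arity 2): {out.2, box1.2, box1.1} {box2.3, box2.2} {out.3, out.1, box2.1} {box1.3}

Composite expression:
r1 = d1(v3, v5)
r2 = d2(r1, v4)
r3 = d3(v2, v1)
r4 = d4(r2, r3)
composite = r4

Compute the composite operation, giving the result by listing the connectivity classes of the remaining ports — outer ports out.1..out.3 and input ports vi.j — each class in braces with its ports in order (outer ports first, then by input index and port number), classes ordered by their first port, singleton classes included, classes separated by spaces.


Substituting into d4 glues patterns; closure does the rest.
after d1, the pattern on (v3, v5) reads {out.1, out.3} {out.2, v3.3} {v3.1} {v3.2} {v5.1, v5.3} {v5.2} (out.j = its outer ports)
after d2, the pattern on (v3, v5, v4) reads {out.1, v4.2} {out.2, v3.3, v4.1} {out.3} {v3.1} {v3.2} {v4.3} {v5.1, v5.3} {v5.2} (out.j = its outer ports)
after d3, the pattern on (v2, v1) reads {out.1, v1.2, v2.3} {out.2, v2.2} {out.3} {v1.1, v1.3} {v2.1} (out.j = its outer ports)
after d4, the pattern on (v3, v5, v4, v2, v1) reads {out.1, out.3, v1.2, v2.3} {out.2, v3.3, v4.1, v4.2} {v1.1, v1.3} {v2.1} {v2.2} {v3.1} {v3.2} {v4.3} {v5.1, v5.3} {v5.2} (out.j = its outer ports)

{out.1, out.3, v1.2, v2.3} {out.2, v3.3, v4.1, v4.2} {v1.1, v1.3} {v2.1} {v2.2} {v3.1} {v3.2} {v4.3} {v5.1, v5.3} {v5.2}


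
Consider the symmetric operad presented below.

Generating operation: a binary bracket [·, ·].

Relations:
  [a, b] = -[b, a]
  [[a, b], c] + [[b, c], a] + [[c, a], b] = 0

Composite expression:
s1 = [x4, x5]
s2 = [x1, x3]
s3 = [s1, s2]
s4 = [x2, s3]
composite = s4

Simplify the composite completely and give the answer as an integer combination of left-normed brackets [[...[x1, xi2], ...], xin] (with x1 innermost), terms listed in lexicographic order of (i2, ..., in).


Skip Jacobi rewriting: expand, keep x1-initial words, read off terms.
Composite bracket: [x2, [[x4, x5], [x1, x3]]]
Applying ab - ba throughout gives 16 signed words (2^4 = 16).
Only words starting with x1 matter:
  the word x1x3x4x5x2 carries sign +1 and contributes +[[[[x1, x3], x4], x5], x2]
  the word x1x3x5x4x2 carries sign -1 and contributes -[[[[x1, x3], x5], x4], x2]

[[[[x1, x3], x4], x5], x2] - [[[[x1, x3], x5], x4], x2]


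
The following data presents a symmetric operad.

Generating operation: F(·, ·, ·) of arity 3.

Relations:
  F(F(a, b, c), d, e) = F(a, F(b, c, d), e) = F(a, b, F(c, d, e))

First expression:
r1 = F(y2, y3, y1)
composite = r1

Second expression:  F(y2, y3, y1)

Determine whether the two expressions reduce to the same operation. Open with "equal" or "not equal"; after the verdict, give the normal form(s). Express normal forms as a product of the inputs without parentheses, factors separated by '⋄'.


equal: each reduces to y2 ⋄ y3 ⋄ y1

In normal form, the first expression is y2 ⋄ y3 ⋄ y1
In normal form, the second expression is y2 ⋄ y3 ⋄ y1
The normal forms match — equal.


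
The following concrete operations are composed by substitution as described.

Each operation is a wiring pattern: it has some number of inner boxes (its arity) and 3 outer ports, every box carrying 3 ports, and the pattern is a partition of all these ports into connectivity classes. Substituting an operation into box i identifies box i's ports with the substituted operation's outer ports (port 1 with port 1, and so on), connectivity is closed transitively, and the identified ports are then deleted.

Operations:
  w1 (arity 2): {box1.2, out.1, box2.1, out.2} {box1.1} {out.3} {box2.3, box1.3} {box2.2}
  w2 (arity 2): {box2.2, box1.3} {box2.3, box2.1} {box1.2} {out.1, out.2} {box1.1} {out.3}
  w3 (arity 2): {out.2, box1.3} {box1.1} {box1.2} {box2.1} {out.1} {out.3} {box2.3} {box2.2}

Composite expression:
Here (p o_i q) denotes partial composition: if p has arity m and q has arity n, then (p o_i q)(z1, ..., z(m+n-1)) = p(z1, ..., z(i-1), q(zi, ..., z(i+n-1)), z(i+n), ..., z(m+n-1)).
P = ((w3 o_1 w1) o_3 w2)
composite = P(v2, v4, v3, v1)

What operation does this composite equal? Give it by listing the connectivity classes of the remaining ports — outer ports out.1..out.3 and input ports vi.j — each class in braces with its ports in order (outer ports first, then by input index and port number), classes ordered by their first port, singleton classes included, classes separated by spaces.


{out.1} {out.2} {out.3} {v1.1, v1.3} {v1.2, v3.3} {v2.1} {v2.2, v4.1} {v2.3, v4.3} {v3.1} {v3.2} {v4.2}


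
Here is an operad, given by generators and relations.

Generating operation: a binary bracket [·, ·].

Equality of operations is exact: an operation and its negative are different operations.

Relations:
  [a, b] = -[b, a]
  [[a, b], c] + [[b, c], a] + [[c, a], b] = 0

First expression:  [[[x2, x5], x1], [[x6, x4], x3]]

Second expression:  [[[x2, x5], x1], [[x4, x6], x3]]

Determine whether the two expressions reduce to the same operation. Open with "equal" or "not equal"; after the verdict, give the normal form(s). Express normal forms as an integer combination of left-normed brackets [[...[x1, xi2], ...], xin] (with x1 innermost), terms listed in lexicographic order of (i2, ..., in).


not equal: they reduce to -[[[[[x1, x2], x5], x3], x4], x6] + [[[[[x1, x2], x5], x3], x6], x4] + [[[[[x1, x2], x5], x4], x6], x3] - [[[[[x1, x2], x5], x6], x4], x3] + [[[[[x1, x5], x2], x3], x4], x6] - [[[[[x1, x5], x2], x3], x6], x4] - [[[[[x1, x5], x2], x4], x6], x3] + [[[[[x1, x5], x2], x6], x4], x3] and [[[[[x1, x2], x5], x3], x4], x6] - [[[[[x1, x2], x5], x3], x6], x4] - [[[[[x1, x2], x5], x4], x6], x3] + [[[[[x1, x2], x5], x6], x4], x3] - [[[[[x1, x5], x2], x3], x4], x6] + [[[[[x1, x5], x2], x3], x6], x4] + [[[[[x1, x5], x2], x4], x6], x3] - [[[[[x1, x5], x2], x6], x4], x3]

Normal form of the first expression: -[[[[[x1, x2], x5], x3], x4], x6] + [[[[[x1, x2], x5], x3], x6], x4] + [[[[[x1, x2], x5], x4], x6], x3] - [[[[[x1, x2], x5], x6], x4], x3] + [[[[[x1, x5], x2], x3], x4], x6] - [[[[[x1, x5], x2], x3], x6], x4] - [[[[[x1, x5], x2], x4], x6], x3] + [[[[[x1, x5], x2], x6], x4], x3]
Normal form of the second expression: [[[[[x1, x2], x5], x3], x4], x6] - [[[[[x1, x2], x5], x3], x6], x4] - [[[[[x1, x2], x5], x4], x6], x3] + [[[[[x1, x2], x5], x6], x4], x3] - [[[[[x1, x5], x2], x3], x4], x6] + [[[[[x1, x5], x2], x3], x6], x4] + [[[[[x1, x5], x2], x4], x6], x3] - [[[[[x1, x5], x2], x6], x4], x3]
No match — not equal.


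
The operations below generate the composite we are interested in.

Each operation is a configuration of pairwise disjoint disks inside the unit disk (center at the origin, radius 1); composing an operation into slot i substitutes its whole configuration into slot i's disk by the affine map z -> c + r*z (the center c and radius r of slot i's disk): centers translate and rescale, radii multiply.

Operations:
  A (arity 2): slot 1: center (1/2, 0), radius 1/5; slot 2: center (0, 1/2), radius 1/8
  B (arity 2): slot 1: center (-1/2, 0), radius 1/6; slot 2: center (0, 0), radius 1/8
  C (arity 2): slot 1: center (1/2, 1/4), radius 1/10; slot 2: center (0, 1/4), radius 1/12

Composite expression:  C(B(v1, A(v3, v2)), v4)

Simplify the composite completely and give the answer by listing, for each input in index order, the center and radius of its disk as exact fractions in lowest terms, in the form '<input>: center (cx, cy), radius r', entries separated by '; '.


v1: center (9/20, 1/4), radius 1/60; v2: center (1/2, 41/160), radius 1/640; v3: center (81/160, 1/4), radius 1/400; v4: center (0, 1/4), radius 1/12


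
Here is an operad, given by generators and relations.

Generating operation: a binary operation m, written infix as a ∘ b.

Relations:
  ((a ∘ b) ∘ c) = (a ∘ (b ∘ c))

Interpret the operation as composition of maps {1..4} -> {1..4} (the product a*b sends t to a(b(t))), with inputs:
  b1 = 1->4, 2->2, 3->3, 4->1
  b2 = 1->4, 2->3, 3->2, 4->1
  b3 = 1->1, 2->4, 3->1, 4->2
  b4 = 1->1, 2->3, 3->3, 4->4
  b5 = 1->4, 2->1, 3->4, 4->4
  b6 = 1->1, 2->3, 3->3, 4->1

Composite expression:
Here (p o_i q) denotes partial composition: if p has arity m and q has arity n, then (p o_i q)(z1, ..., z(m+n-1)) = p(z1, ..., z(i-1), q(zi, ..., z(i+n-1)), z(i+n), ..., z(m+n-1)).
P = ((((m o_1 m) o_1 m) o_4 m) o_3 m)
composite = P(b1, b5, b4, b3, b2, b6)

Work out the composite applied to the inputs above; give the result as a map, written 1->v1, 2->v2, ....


(b1 ∘ b5) = 1->1, 2->4, 3->1, 4->1
(b4 ∘ b3) = 1->1, 2->4, 3->1, 4->3
((b1 ∘ b5) ∘ (b4 ∘ b3)) = 1->1, 2->1, 3->1, 4->1
(b2 ∘ b6) = 1->4, 2->2, 3->2, 4->4
(((b1 ∘ b5) ∘ (b4 ∘ b3)) ∘ (b2 ∘ b6)) = 1->1, 2->1, 3->1, 4->1

1->1, 2->1, 3->1, 4->1


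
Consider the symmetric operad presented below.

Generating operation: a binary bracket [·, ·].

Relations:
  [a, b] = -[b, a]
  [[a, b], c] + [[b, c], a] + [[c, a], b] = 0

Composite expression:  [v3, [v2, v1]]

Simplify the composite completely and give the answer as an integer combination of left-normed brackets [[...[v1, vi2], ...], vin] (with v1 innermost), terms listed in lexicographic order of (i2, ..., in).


[[v1, v2], v3]


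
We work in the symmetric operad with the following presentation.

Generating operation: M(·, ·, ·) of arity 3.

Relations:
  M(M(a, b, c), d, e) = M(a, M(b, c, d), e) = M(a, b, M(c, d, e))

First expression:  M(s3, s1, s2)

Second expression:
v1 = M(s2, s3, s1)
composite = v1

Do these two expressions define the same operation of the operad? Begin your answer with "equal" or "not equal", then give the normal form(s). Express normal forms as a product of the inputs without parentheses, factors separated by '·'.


Reducing the first expression gives s3 · s1 · s2
Reducing the second expression gives s2 · s3 · s1
The forms do not match — not equal.

not equal; the first gives s3 · s1 · s2 and the second s2 · s3 · s1


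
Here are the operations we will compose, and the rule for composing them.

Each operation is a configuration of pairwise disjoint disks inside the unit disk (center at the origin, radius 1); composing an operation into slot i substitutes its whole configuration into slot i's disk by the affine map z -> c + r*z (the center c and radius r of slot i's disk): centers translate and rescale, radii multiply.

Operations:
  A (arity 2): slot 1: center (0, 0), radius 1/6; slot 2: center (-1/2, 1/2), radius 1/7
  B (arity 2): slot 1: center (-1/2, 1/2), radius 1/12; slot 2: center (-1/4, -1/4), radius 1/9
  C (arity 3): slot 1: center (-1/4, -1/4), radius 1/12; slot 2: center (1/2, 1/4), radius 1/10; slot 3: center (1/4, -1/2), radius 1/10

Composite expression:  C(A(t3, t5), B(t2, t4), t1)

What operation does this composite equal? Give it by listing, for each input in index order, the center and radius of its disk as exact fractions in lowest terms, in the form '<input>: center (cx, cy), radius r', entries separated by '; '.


t1: center (1/4, -1/2), radius 1/10; t2: center (9/20, 3/10), radius 1/120; t3: center (-1/4, -1/4), radius 1/72; t4: center (19/40, 9/40), radius 1/90; t5: center (-7/24, -5/24), radius 1/84

Each t-disk chains the slot maps above it in C; radii multiply.
tracing t3 down its 2-map path: center (-1/4, -1/4), radius 1/72
tracing t5 down its 2-map path: center (-7/24, -5/24), radius 1/84
tracing t2 down its 2-map path: center (9/20, 3/10), radius 1/120
tracing t4 down its 2-map path: center (19/40, 9/40), radius 1/90
tracing t1 down its 1-map path: center (1/4, -1/2), radius 1/10


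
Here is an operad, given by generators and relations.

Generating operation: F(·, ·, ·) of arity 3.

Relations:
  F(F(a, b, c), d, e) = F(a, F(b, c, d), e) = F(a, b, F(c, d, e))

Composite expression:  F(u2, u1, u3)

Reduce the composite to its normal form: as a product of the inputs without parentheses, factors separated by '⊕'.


Every regrouping of F is equal, so read the u-inputs in written order.
F(u2, u1, u3) reduces to u2 ⊕ u1 ⊕ u3

u2 ⊕ u1 ⊕ u3


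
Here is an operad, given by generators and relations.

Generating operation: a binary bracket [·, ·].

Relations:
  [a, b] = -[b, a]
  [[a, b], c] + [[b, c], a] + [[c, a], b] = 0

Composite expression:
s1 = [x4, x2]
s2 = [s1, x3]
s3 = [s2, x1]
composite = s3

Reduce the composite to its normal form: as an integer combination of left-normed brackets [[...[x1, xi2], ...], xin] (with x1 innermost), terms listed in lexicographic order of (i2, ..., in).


[[[x1, x2], x4], x3] - [[[x1, x3], x2], x4] + [[[x1, x3], x4], x2] - [[[x1, x4], x2], x3]

Skip Jacobi rewriting: expand, keep x1-initial words, read off terms.
Composite bracket: [[[x4, x2], x3], x1]
Under [a, b] = ab - ba we get 8 signed associative words (2^3 = 8).
Only words starting with x1 matter:
  the word x1x2x4x3 carries sign +1 and contributes +[[[x1, x2], x4], x3]
  the word x1x3x2x4 carries sign -1 and contributes -[[[x1, x3], x2], x4]
  the word x1x3x4x2 carries sign +1 and contributes +[[[x1, x3], x4], x2]
  the word x1x4x2x3 carries sign -1 and contributes -[[[x1, x4], x2], x3]


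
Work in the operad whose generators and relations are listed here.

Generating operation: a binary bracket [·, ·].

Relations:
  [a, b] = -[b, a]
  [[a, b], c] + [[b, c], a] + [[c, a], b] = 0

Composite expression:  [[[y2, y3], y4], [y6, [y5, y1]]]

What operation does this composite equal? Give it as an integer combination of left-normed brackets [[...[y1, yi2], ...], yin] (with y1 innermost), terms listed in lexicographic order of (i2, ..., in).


A multilinear Lie element is pinned by y1-initial words (y1 innermost).
Composite bracket: [[[y2, y3], y4], [y6, [y5, y1]]]
Each bracket splits as ab - ba, giving 32 signed words (2^5 = 32).
Keep just the words that open with y1:
  y1y5y6y2y3y4 appears with sign -1, giving the term -[[[[[y1, y5], y6], y2], y3], y4]
  y1y5y6y3y2y4 appears with sign +1, giving the term +[[[[[y1, y5], y6], y3], y2], y4]
  y1y5y6y4y2y3 appears with sign +1, giving the term +[[[[[y1, y5], y6], y4], y2], y3]
  y1y5y6y4y3y2 appears with sign -1, giving the term -[[[[[y1, y5], y6], y4], y3], y2]

-[[[[[y1, y5], y6], y2], y3], y4] + [[[[[y1, y5], y6], y3], y2], y4] + [[[[[y1, y5], y6], y4], y2], y3] - [[[[[y1, y5], y6], y4], y3], y2]


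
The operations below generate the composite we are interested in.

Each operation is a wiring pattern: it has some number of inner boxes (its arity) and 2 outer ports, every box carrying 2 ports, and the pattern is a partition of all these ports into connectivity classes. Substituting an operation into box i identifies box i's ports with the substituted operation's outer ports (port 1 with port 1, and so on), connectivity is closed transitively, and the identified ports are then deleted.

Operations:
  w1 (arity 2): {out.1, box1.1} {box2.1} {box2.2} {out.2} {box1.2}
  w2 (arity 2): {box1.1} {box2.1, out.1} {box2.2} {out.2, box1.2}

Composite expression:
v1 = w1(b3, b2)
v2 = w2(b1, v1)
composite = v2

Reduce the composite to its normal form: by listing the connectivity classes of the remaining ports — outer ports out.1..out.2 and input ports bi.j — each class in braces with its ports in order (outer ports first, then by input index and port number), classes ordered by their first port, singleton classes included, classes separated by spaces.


{out.1, b3.1} {out.2, b1.2} {b1.1} {b2.1} {b2.2} {b3.2}

Connectivity passes through glued w2-boundaries; trace each wire chain.
w1 over (b3, b2) gives {out.1, b3.1} {out.2} {b2.1} {b2.2} {b3.2}, out.j being that stage's outer ports
w2 over (b1, b3, b2) gives {out.1, b3.1} {out.2, b1.2} {b1.1} {b2.1} {b2.2} {b3.2}, out.j being that stage's outer ports


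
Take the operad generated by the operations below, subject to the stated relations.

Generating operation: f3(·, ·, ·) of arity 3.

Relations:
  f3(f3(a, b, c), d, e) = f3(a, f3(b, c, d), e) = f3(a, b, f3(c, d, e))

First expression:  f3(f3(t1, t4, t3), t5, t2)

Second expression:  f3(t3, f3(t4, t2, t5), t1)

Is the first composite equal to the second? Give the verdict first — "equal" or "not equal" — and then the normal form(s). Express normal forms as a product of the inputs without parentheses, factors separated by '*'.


not equal; the first gives t1 * t4 * t3 * t5 * t2 and the second t3 * t4 * t2 * t5 * t1


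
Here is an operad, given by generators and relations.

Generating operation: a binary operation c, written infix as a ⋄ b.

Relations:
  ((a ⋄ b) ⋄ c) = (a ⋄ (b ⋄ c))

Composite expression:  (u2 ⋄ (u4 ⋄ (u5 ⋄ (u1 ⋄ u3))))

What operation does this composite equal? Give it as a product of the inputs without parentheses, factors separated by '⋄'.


u2 ⋄ u4 ⋄ u5 ⋄ u1 ⋄ u3

Every regrouping of c is equal, so read the u-inputs in written order.
(u1 ⋄ u3) flattens to u1 ⋄ u3
(u5 ⋄ (u1 ⋄ u3)) flattens to u5 ⋄ u1 ⋄ u3
(u4 ⋄ (u5 ⋄ (u1 ⋄ u3))) flattens to u4 ⋄ u5 ⋄ u1 ⋄ u3
(u2 ⋄ (u4 ⋄ (u5 ⋄ (u1 ⋄ u3)))) flattens to u2 ⋄ u4 ⋄ u5 ⋄ u1 ⋄ u3


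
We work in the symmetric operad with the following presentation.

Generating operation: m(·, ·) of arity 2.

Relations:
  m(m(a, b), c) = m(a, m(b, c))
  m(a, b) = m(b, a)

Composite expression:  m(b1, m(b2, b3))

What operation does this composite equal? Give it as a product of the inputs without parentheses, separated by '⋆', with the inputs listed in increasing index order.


With m associative and commutative, the b-input set is all that matters.
m(b2, b3) linearizes to b2 ⋆ b3
m(b1, m(b2, b3)) linearizes to b1 ⋆ b2 ⋆ b3
rearranged into index order: b1 ⋆ b2 ⋆ b3

b1 ⋆ b2 ⋆ b3


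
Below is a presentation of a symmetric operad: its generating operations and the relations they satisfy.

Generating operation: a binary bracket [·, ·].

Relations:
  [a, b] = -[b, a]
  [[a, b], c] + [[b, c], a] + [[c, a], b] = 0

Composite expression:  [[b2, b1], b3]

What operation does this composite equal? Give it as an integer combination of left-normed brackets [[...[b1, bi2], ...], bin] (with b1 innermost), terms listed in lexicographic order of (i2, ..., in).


-[[b1, b2], b3]


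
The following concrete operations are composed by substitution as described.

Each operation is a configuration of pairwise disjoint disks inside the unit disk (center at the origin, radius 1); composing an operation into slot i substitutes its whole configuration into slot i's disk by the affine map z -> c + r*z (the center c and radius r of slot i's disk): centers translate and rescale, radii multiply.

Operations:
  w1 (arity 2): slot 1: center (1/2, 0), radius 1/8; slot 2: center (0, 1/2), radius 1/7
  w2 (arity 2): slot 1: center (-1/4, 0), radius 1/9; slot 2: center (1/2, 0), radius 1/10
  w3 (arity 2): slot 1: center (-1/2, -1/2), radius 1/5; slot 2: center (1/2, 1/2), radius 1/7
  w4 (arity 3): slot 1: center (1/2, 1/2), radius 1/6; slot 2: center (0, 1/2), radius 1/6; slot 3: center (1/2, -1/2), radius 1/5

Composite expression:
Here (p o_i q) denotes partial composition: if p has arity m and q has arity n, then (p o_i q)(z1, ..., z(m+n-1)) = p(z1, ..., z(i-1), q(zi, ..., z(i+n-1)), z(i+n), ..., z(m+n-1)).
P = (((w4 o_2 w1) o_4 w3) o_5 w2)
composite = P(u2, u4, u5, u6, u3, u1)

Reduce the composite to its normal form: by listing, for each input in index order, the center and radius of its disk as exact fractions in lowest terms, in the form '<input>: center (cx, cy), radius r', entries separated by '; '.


u1: center (43/70, -2/5), radius 1/350; u2: center (1/2, 1/2), radius 1/6; u3: center (83/140, -2/5), radius 1/315; u4: center (1/12, 1/2), radius 1/48; u5: center (0, 7/12), radius 1/42; u6: center (2/5, -3/5), radius 1/25

Affine substitution under w4: radii multiply and u-centers shift.
u2: after 1 affine step, its disk has center (1/2, 1/2), radius 1/6
u4: after 2 affine steps, its disk has center (1/12, 1/2), radius 1/48
u5: after 2 affine steps, its disk has center (0, 7/12), radius 1/42
u6: after 2 affine steps, its disk has center (2/5, -3/5), radius 1/25
u3: after 3 affine steps, its disk has center (83/140, -2/5), radius 1/315
u1: after 3 affine steps, its disk has center (43/70, -2/5), radius 1/350


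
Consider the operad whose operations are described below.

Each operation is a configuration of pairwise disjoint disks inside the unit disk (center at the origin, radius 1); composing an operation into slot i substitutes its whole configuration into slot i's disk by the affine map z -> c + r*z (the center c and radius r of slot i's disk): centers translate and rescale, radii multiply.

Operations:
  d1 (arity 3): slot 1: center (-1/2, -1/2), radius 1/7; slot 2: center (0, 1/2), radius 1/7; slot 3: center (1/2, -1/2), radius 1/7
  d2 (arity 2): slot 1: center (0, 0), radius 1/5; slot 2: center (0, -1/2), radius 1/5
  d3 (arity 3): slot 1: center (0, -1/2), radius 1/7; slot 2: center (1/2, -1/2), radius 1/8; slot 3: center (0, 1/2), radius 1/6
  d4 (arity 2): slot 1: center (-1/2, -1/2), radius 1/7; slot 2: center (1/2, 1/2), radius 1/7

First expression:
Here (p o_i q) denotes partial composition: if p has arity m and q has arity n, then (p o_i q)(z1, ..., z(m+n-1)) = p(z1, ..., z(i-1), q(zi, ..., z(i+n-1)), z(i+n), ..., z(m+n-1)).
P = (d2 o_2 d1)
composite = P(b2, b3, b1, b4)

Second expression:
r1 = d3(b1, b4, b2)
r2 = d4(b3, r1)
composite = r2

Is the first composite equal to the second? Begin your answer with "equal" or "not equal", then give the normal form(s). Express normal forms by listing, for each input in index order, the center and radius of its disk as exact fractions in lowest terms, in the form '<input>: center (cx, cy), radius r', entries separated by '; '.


not equal — first b1: center (0, -2/5), radius 1/35; b2: center (0, 0), radius 1/5; b3: center (-1/10, -3/5), radius 1/35; b4: center (1/10, -3/5), radius 1/35, second b1: center (1/2, 3/7), radius 1/49; b2: center (1/2, 4/7), radius 1/42; b3: center (-1/2, -1/2), radius 1/7; b4: center (4/7, 3/7), radius 1/56

Normal form of the first expression: b1: center (0, -2/5), radius 1/35; b2: center (0, 0), radius 1/5; b3: center (-1/10, -3/5), radius 1/35; b4: center (1/10, -3/5), radius 1/35
Normal form of the second expression: b1: center (1/2, 3/7), radius 1/49; b2: center (1/2, 4/7), radius 1/42; b3: center (-1/2, -1/2), radius 1/7; b4: center (4/7, 3/7), radius 1/56
They disagree, so not equal.


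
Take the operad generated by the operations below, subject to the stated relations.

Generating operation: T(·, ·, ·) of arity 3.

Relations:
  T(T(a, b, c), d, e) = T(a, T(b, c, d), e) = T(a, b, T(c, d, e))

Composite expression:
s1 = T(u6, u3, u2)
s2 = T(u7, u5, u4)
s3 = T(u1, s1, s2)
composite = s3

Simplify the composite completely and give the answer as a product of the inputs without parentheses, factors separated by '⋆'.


u1 ⋆ u6 ⋆ u3 ⋆ u2 ⋆ u7 ⋆ u5 ⋆ u4

Associativity of T dissolves the nesting; only the u-input order survives.
T(u6, u3, u2) spells out as u6 ⋆ u3 ⋆ u2
T(u7, u5, u4) spells out as u7 ⋆ u5 ⋆ u4
T(u1, T(u6, u3, u2), T(u7, u5, u4)) spells out as u1 ⋆ u6 ⋆ u3 ⋆ u2 ⋆ u7 ⋆ u5 ⋆ u4


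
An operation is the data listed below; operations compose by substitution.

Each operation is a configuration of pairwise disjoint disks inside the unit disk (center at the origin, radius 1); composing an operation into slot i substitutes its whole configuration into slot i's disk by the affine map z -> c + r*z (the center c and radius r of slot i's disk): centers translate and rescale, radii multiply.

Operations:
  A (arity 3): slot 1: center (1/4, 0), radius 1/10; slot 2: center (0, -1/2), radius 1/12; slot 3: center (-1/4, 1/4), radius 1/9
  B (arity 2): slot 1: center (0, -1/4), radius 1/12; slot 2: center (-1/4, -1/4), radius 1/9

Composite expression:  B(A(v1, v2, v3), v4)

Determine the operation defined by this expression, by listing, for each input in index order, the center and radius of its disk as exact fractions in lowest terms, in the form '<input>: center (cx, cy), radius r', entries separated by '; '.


v1: center (1/48, -1/4), radius 1/120; v2: center (0, -7/24), radius 1/144; v3: center (-1/48, -11/48), radius 1/108; v4: center (-1/4, -1/4), radius 1/9

Only the slot chain above each v matters under B; compose those maps.
v1 passes through 2 substitutions, ending at center (1/48, -1/4), radius 1/120
v2 passes through 2 substitutions, ending at center (0, -7/24), radius 1/144
v3 passes through 2 substitutions, ending at center (-1/48, -11/48), radius 1/108
v4 passes through 1 substitution, ending at center (-1/4, -1/4), radius 1/9


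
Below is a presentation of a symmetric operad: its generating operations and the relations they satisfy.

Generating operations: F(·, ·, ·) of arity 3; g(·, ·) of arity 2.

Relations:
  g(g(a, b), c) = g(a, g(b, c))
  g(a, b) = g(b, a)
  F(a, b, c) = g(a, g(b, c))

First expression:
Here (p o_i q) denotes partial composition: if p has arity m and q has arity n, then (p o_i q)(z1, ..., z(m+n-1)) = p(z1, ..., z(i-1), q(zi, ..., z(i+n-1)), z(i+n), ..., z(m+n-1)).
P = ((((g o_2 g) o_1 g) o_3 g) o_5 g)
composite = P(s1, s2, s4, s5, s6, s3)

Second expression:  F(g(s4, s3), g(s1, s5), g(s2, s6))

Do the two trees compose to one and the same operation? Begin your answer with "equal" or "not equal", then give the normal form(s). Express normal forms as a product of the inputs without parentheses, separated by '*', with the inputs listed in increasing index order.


equal; the common form is s1 * s2 * s3 * s4 * s5 * s6

The first expression reduces to s1 * s2 * s3 * s4 * s5 * s6
The second expression reduces to s1 * s2 * s3 * s4 * s5 * s6
One common form — equal.


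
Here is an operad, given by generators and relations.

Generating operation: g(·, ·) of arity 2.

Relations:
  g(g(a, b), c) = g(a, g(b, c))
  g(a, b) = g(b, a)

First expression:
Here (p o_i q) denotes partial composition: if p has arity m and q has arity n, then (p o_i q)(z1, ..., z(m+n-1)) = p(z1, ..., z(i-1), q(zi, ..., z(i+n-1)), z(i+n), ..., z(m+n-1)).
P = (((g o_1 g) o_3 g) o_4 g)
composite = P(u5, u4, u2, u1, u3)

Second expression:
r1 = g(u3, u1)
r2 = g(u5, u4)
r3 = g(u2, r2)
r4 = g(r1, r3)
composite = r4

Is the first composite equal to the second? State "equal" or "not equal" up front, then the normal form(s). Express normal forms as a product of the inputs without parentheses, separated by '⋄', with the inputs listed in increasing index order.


The first expression reduces to u1 ⋄ u2 ⋄ u3 ⋄ u4 ⋄ u5
The second expression reduces to u1 ⋄ u2 ⋄ u3 ⋄ u4 ⋄ u5
The normal forms match — equal.

equal; the common form is u1 ⋄ u2 ⋄ u3 ⋄ u4 ⋄ u5


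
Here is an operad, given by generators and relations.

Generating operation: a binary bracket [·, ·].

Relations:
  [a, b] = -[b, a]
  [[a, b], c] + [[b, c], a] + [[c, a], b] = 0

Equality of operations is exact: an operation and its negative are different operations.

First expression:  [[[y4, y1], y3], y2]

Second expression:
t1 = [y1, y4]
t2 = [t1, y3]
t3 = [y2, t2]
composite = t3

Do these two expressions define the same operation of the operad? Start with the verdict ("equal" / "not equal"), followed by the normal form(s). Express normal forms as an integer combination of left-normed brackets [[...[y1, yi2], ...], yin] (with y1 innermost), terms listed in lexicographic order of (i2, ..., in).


equal; both compose to -[[[y1, y4], y3], y2]

In normal form, the first expression is -[[[y1, y4], y3], y2]
In normal form, the second expression is -[[[y1, y4], y3], y2]
One common form — equal.


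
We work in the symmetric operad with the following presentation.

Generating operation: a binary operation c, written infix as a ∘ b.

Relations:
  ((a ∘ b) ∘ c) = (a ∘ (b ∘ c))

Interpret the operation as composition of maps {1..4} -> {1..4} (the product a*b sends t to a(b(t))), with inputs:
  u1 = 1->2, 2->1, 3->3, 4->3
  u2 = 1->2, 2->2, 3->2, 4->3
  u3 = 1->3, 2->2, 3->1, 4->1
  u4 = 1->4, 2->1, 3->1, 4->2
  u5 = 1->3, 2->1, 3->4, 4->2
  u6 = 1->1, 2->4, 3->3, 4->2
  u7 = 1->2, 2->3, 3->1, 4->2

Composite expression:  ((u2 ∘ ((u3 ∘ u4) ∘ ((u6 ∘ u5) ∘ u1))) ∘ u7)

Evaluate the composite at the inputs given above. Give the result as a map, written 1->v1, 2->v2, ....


(u3 ∘ u4) = 1->1, 2->3, 3->3, 4->2
(u6 ∘ u5) = 1->3, 2->1, 3->2, 4->4
((u6 ∘ u5) ∘ u1) = 1->1, 2->3, 3->2, 4->2
((u3 ∘ u4) ∘ ((u6 ∘ u5) ∘ u1)) = 1->1, 2->3, 3->3, 4->3
(u2 ∘ ((u3 ∘ u4) ∘ ((u6 ∘ u5) ∘ u1))) = 1->2, 2->2, 3->2, 4->2
((u2 ∘ ((u3 ∘ u4) ∘ ((u6 ∘ u5) ∘ u1))) ∘ u7) = 1->2, 2->2, 3->2, 4->2

1->2, 2->2, 3->2, 4->2


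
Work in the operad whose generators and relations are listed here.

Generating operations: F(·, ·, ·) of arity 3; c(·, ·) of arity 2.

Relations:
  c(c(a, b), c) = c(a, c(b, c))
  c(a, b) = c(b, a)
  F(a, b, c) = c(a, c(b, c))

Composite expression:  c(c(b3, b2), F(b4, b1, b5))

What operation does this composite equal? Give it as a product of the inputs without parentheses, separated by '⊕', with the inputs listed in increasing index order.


Shape and order are irrelevant to c; the b-input set decides.
c(b3, b2) reduces to b3 ⊕ b2
F(b4, b1, b5) reduces to b4 ⊕ b1 ⊕ b5
c(c(b3, b2), F(b4, b1, b5)) reduces to b3 ⊕ b2 ⊕ b4 ⊕ b1 ⊕ b5
reordering the factors by index: b1 ⊕ b2 ⊕ b3 ⊕ b4 ⊕ b5

b1 ⊕ b2 ⊕ b3 ⊕ b4 ⊕ b5


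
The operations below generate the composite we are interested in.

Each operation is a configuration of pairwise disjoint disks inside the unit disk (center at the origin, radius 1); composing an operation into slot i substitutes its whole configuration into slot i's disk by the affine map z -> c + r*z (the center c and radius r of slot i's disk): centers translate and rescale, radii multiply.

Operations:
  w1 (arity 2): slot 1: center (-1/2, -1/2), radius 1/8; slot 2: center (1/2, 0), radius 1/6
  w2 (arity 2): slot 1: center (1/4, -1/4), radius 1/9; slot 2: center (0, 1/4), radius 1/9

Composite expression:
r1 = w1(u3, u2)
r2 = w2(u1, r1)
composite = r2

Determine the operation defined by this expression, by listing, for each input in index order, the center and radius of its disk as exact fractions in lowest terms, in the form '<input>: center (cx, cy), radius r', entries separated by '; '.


Below w2, radii multiply path by path; the u-disk centers shift.
u1 passes through 1 substitution, ending at center (1/4, -1/4), radius 1/9
u3 passes through 2 substitutions, ending at center (-1/18, 7/36), radius 1/72
u2 passes through 2 substitutions, ending at center (1/18, 1/4), radius 1/54

u1: center (1/4, -1/4), radius 1/9; u2: center (1/18, 1/4), radius 1/54; u3: center (-1/18, 7/36), radius 1/72


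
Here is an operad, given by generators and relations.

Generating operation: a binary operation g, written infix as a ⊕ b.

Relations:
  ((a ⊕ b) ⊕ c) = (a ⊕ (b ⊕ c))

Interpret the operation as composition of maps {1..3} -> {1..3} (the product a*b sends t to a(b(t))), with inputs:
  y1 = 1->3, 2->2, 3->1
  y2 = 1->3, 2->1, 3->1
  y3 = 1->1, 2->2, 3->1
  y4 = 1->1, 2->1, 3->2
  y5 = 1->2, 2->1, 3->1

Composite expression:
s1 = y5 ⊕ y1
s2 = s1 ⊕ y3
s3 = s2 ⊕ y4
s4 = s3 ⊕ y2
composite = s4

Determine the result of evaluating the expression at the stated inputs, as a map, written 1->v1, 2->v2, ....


1->1, 2->1, 3->1


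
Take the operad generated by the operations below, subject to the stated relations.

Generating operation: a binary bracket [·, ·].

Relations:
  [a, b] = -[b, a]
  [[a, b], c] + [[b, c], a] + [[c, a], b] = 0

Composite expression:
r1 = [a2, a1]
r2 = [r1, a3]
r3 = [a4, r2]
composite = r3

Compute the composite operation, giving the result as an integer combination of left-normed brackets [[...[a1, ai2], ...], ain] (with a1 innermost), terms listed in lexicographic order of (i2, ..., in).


[[[a1, a2], a3], a4]

Expand each bracket as ab - ba; the a1-initial words give the coefficients.
Composite bracket: [a4, [[a2, a1], a3]]
Each bracket splits as ab - ba, giving 8 signed words (2^3 = 8).
Keep just the words that open with a1:
  a1a2a3a4 (sign +1) contributes +[[[a1, a2], a3], a4]


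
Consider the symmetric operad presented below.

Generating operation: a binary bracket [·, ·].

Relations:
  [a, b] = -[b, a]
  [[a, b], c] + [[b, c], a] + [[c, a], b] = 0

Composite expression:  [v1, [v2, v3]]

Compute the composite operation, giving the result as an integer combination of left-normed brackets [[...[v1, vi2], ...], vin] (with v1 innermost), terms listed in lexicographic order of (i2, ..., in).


Antisymmetry and Jacobi reduce to v1-anchored left-normed brackets.
Composite bracket: [v1, [v2, v3]]
Full expansion: 4 signed words from ab - ba (2^2 = 4).
Words beginning with v1 determine it all:
  sign of v1v2v3 is +1, so it contributes +[[v1, v2], v3]
  sign of v1v3v2 is -1, so it contributes -[[v1, v3], v2]

[[v1, v2], v3] - [[v1, v3], v2]
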